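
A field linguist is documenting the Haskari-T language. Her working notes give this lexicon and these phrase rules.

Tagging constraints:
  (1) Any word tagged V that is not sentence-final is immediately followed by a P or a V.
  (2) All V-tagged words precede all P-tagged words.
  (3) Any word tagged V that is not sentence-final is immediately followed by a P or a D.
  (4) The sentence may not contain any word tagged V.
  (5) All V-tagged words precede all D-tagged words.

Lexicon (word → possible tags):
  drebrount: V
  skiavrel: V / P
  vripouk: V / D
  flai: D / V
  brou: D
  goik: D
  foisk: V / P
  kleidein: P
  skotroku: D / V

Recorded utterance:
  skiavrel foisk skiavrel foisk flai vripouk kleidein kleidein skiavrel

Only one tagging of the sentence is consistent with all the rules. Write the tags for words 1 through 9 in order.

Candidates per position — 1:skiavrel {V,P}; 2:foisk {V,P}; 3:skiavrel {V,P}; 4:foisk {V,P}; 5:flai {D,V}; 6:vripouk {V,D}; 7:kleidein {P}; 8:kleidein {P}; 9:skiavrel {V,P}.
Position 1: tagging it V would leave rule 4 unsatisfiable, so it must be P.
Position 2: tagging it V would leave rule 2 unsatisfiable, so it must be P.
Position 3: tagging it V would leave rule 2 unsatisfiable, so it must be P.
Position 4: tagging it V would leave rule 2 unsatisfiable, so it must be P.
Position 5: tagging it V would leave rule 2 unsatisfiable, so it must be D.
Position 6: tagging it V would leave rule 2 unsatisfiable, so it must be D.
Position 9: tagging it V would leave rule 2 unsatisfiable, so it must be P.
The unique satisfying tagging is: P P P P D D P P P.
Check: rule 1 holds; rule 2 holds; rule 3 holds; rule 4 holds; rule 5 holds.

P P P P D D P P P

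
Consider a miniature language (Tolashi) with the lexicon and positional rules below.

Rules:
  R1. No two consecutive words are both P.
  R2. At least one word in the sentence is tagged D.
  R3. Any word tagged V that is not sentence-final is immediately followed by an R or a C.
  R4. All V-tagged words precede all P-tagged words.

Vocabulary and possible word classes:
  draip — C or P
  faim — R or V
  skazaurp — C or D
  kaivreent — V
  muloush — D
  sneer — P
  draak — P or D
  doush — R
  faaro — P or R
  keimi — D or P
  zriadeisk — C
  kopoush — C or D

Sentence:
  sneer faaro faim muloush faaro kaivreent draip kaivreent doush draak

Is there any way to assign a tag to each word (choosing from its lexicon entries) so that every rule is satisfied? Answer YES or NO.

NO

Candidates per position — 1:sneer {P}; 2:faaro {P,R}; 3:faim {R,V}; 4:muloush {D}; 5:faaro {P,R}; 6:kaivreent {V}; 7:draip {C,P}; 8:kaivreent {V}; 9:doush {R}; 10:draak {P,D}.
Rule 4 cannot be satisfied by any choice of tags from the lexicon.
So there is no consistent tagging.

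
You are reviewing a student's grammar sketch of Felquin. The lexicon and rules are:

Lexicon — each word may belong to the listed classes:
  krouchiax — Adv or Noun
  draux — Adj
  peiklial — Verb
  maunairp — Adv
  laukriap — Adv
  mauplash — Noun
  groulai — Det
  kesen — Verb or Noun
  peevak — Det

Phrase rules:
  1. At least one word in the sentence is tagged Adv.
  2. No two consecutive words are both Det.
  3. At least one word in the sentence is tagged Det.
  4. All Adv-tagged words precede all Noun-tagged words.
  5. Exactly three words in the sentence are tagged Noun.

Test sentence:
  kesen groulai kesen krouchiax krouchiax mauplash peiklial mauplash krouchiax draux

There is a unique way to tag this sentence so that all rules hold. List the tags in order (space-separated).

Verb Det Verb Adv Adv Noun Verb Noun Noun Adj

Candidates per position — 1:kesen {Verb,Noun}; 2:groulai {Det}; 3:kesen {Verb,Noun}; 4:krouchiax {Adv,Noun}; 5:krouchiax {Adv,Noun}; 6:mauplash {Noun}; 7:peiklial {Verb}; 8:mauplash {Noun}; 9:krouchiax {Adv,Noun}; 10:draux {Adj}.
At position 9, choosing Adv makes rule 4 impossible to satisfy; hence Noun.
At position 1, choosing Noun makes rule 5 impossible to satisfy; hence Verb.
At position 3, choosing Noun makes rule 5 impossible to satisfy; hence Verb.
At position 4, choosing Noun makes rule 5 impossible to satisfy; hence Adv.
At position 5, choosing Noun makes rule 5 impossible to satisfy; hence Adv.
The unique satisfying tagging is: Verb Det Verb Adv Adv Noun Verb Noun Noun Adj.
Verifying each rule — rule 1 holds; rule 2 holds; rule 3 holds; rule 4 holds; rule 5 holds.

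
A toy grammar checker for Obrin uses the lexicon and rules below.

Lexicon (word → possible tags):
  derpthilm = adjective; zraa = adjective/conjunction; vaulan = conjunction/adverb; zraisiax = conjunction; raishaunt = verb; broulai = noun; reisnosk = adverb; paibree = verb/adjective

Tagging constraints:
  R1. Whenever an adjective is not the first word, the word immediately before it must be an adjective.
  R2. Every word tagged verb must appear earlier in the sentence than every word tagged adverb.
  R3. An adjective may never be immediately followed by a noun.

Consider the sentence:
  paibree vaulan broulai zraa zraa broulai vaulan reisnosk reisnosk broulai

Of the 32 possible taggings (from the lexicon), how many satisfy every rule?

8

Candidates per position — 1:paibree {verb,adjective}; 2:vaulan {conjunction,adverb}; 3:broulai {noun}; 4:zraa {adjective,conjunction}; 5:zraa {adjective,conjunction}; 6:broulai {noun}; 7:vaulan {conjunction,adverb}; 8:reisnosk {adverb}; 9:reisnosk {adverb}; 10:broulai {noun}.
There are 32 candidate sequences in total.
Checking each against the rules leaves 8 sequences.
Count = 8.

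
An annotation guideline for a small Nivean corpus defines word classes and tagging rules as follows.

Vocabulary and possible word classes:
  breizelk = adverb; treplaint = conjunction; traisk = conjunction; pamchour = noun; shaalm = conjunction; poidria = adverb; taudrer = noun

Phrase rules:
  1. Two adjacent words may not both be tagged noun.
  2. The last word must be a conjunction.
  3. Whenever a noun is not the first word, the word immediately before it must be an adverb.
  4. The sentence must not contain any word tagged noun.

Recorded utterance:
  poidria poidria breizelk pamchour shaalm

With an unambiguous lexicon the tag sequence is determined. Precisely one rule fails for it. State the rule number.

4

Fixed tagging: adverb adverb adverb noun conjunction.
Rule check: R1 ✓, R2 ✓, R3 ✓, R4 ✗.
Only rule 4 fails.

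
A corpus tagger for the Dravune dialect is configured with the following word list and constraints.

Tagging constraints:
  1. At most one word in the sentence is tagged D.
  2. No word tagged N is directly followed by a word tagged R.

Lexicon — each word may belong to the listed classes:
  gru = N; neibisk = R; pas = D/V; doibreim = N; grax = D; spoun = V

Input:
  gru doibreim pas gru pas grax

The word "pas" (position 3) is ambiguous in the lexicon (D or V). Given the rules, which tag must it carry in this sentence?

Candidates per position — 1:gru {N}; 2:doibreim {N}; 3:pas {D,V}; 4:gru {N}; 5:pas {D,V}; 6:grax {D}.
At position 3, choosing D makes rule 1 impossible to satisfy; hence V.
At position 5, choosing D makes rule 1 impossible to satisfy; hence V.
The unique satisfying tagging is: N N V N V D.
Check: rule 1 ✓; rule 2 ✓.

V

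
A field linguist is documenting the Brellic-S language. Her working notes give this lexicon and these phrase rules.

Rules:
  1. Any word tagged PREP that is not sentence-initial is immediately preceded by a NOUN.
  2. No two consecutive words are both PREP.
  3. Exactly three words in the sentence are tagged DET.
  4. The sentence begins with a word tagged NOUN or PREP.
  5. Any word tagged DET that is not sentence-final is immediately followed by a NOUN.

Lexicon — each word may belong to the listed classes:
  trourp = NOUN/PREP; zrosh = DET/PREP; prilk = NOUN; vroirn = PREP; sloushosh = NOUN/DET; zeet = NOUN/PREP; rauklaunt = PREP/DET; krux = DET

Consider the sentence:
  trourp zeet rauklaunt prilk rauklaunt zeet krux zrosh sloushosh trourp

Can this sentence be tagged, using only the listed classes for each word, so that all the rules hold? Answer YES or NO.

Candidates per position — 1:trourp {NOUN,PREP}; 2:zeet {NOUN,PREP}; 3:rauklaunt {PREP,DET}; 4:prilk {NOUN}; 5:rauklaunt {PREP,DET}; 6:zeet {NOUN,PREP}; 7:krux {DET}; 8:zrosh {DET,PREP}; 9:sloushosh {NOUN,DET}; 10:trourp {NOUN,PREP}.
Rule 5 cannot be satisfied by any choice of tags from the lexicon.
So there is no consistent tagging.

NO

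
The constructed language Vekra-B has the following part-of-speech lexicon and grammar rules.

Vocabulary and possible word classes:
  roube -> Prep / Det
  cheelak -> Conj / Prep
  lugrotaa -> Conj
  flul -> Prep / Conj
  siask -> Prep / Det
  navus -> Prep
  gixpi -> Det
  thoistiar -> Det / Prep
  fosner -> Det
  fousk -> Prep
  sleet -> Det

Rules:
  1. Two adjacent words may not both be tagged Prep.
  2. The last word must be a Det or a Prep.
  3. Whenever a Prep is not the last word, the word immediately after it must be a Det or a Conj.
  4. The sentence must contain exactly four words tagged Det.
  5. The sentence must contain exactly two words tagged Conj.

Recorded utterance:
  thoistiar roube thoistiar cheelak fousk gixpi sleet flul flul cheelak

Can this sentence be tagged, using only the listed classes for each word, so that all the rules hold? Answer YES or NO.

Candidates per position — 1:thoistiar {Det,Prep}; 2:roube {Prep,Det}; 3:thoistiar {Det,Prep}; 4:cheelak {Conj,Prep}; 5:fousk {Prep}; 6:gixpi {Det}; 7:sleet {Det}; 8:flul {Prep,Conj}; 9:flul {Prep,Conj}; 10:cheelak {Conj,Prep}.
One satisfying assignment: Prep Det Det Conj Prep Det Det Prep Conj Prep.
Check: rule 1 holds; rule 2 holds; rule 3 holds; rule 4 holds; rule 5 holds.

YES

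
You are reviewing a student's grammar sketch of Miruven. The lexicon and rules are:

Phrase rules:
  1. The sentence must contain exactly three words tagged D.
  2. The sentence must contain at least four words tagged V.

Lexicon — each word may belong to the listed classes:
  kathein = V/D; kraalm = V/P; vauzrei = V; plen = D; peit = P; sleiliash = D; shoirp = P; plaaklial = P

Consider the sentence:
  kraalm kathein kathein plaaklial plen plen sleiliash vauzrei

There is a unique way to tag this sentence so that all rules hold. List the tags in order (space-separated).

V V V P D D D V

Candidates per position — 1:kraalm {V,P}; 2:kathein {V,D}; 3:kathein {V,D}; 4:plaaklial {P}; 5:plen {D}; 6:plen {D}; 7:sleiliash {D}; 8:vauzrei {V}.
If word 1 were P, no tagging could satisfy rule 2; so word 1 is V.
If word 2 were D, no tagging could satisfy rule 1; so word 2 is V.
If word 3 were D, no tagging could satisfy rule 1; so word 3 is V.
So the tagging must be: V V V P D D D V.
Check: rule 1 ✓; rule 2 ✓.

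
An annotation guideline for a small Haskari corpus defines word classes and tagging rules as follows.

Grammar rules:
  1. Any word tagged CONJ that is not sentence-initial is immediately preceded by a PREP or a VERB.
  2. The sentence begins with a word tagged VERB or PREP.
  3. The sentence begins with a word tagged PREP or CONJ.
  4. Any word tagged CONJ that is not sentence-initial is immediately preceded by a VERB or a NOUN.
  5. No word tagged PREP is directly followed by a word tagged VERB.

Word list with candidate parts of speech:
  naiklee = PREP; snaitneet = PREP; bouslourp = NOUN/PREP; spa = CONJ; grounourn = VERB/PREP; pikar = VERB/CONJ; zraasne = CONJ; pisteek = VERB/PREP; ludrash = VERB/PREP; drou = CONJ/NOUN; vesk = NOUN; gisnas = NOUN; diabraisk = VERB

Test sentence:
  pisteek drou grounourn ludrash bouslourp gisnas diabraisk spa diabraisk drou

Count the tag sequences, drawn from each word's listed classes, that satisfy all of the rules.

Candidates per position — 1:pisteek {VERB,PREP}; 2:drou {CONJ,NOUN}; 3:grounourn {VERB,PREP}; 4:ludrash {VERB,PREP}; 5:bouslourp {NOUN,PREP}; 6:gisnas {NOUN}; 7:diabraisk {VERB}; 8:spa {CONJ}; 9:diabraisk {VERB}; 10:drou {CONJ,NOUN}.
There are 64 candidate sequences in total.
Checking each against the rules leaves 12 sequences.
Count = 12.

12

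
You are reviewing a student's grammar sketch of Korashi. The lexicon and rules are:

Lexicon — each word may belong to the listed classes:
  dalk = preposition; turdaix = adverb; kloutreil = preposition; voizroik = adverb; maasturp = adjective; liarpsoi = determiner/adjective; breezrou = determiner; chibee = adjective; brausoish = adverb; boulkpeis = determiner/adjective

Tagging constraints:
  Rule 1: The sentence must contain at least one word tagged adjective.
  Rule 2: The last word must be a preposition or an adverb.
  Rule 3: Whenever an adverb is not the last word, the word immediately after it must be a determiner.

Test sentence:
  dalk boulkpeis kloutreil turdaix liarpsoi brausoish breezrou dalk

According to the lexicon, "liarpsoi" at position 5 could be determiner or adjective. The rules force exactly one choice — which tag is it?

Candidates per position — 1:dalk {preposition}; 2:boulkpeis {determiner,adjective}; 3:kloutreil {preposition}; 4:turdaix {adverb}; 5:liarpsoi {determiner,adjective}; 6:brausoish {adverb}; 7:breezrou {determiner}; 8:dalk {preposition}.
At position 5, choosing adjective makes rule 3 impossible to satisfy; hence determiner.
At position 2, choosing determiner makes rule 1 impossible to satisfy; hence adjective.
So the tagging must be: preposition adjective preposition adverb determiner adverb determiner preposition.
Checking: rule 1 ✓; rule 2 ✓; rule 3 ✓.

determiner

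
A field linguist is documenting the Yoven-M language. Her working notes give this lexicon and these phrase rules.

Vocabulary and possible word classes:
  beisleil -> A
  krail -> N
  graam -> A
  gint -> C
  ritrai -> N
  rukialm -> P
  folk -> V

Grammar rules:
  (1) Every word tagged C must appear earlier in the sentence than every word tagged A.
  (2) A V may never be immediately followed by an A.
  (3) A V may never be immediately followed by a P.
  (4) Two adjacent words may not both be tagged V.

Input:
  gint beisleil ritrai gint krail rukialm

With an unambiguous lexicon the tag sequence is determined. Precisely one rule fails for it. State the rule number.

1

Fixed tagging: C A N C N P.
Rule check: R1 fail, R2 pass, R3 pass, R4 pass.
Only rule 1 fails.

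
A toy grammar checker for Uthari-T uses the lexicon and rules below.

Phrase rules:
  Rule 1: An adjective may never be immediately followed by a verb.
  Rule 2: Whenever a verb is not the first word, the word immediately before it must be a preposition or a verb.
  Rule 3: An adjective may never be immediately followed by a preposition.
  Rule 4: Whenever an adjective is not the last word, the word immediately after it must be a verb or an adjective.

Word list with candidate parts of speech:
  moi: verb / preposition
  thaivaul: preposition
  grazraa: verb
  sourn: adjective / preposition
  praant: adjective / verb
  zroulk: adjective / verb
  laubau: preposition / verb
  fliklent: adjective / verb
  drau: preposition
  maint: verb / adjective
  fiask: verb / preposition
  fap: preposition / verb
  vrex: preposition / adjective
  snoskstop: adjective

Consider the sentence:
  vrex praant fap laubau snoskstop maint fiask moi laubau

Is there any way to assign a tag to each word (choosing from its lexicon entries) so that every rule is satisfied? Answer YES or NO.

NO

Candidates per position — 1:vrex {preposition,adjective}; 2:praant {adjective,verb}; 3:fap {preposition,verb}; 4:laubau {preposition,verb}; 5:snoskstop {adjective}; 6:maint {verb,adjective}; 7:fiask {verb,preposition}; 8:moi {verb,preposition}; 9:laubau {preposition,verb}.
Every candidate sequence violates at least one rule; no consistent tagging exists.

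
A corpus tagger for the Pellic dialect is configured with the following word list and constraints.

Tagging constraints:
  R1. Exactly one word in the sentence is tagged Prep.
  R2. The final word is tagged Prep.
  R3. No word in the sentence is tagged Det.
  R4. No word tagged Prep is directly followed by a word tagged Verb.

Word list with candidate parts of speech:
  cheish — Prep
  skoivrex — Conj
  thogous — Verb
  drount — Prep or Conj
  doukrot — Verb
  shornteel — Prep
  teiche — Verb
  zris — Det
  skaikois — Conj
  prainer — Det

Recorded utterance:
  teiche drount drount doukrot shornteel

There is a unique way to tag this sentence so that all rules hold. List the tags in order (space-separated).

Candidates per position — 1:teiche {Verb}; 2:drount {Prep,Conj}; 3:drount {Prep,Conj}; 4:doukrot {Verb}; 5:shornteel {Prep}.
If word 2 were Prep, no tagging could satisfy rule 1; so word 2 is Conj.
If word 3 were Prep, no tagging could satisfy rule 1; so word 3 is Conj.
The unique satisfying tagging is: Verb Conj Conj Verb Prep.
Checking: rule 1 ok; rule 2 ok; rule 3 ok; rule 4 ok.

Verb Conj Conj Verb Prep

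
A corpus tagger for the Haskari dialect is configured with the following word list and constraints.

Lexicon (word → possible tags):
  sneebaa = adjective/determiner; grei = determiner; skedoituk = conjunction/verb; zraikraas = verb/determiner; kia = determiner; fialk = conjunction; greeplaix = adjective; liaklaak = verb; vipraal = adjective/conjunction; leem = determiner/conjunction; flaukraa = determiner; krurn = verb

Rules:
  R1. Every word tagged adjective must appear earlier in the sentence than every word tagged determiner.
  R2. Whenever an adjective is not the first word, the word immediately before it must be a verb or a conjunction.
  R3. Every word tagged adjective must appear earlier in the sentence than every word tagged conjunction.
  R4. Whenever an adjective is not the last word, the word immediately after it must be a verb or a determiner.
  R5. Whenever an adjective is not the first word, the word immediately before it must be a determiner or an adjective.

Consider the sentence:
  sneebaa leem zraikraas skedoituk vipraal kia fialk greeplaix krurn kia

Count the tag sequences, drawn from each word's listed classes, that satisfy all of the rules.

Candidates per position — 1:sneebaa {adjective,determiner}; 2:leem {determiner,conjunction}; 3:zraikraas {verb,determiner}; 4:skedoituk {conjunction,verb}; 5:vipraal {adjective,conjunction}; 6:kia {determiner}; 7:fialk {conjunction}; 8:greeplaix {adjective}; 9:krurn {verb}; 10:kia {determiner}.
There are 32 candidate sequences in total.
Rule 1 cannot be satisfied by any choice of tags from the lexicon.
So there is no consistent tagging.
Count = 0.

0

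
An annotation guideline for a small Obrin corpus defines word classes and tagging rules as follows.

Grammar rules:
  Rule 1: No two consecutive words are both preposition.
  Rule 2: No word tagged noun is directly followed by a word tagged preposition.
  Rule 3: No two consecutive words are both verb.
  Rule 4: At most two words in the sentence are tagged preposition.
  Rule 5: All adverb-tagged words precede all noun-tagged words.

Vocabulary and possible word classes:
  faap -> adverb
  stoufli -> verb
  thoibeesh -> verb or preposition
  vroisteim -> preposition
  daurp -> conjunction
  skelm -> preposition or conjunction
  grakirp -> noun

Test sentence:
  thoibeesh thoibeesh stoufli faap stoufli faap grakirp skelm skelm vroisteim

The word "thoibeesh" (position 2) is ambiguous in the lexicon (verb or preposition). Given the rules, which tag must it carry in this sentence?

preposition

Candidates per position — 1:thoibeesh {verb,preposition}; 2:thoibeesh {verb,preposition}; 3:stoufli {verb}; 4:faap {adverb}; 5:stoufli {verb}; 6:faap {adverb}; 7:grakirp {noun}; 8:skelm {preposition,conjunction}; 9:skelm {preposition,conjunction}; 10:vroisteim {preposition}.
At position 2, choosing verb makes rule 3 impossible to satisfy; hence preposition.
At position 8, choosing preposition makes rule 2 impossible to satisfy; hence conjunction.
At position 9, choosing preposition makes rule 1 impossible to satisfy; hence conjunction.
At position 1, choosing preposition makes rule 1 impossible to satisfy; hence verb.
The unique satisfying tagging is: verb preposition verb adverb verb adverb noun conjunction conjunction preposition.
Checking: rule 1 holds; rule 2 holds; rule 3 holds; rule 4 holds; rule 5 holds.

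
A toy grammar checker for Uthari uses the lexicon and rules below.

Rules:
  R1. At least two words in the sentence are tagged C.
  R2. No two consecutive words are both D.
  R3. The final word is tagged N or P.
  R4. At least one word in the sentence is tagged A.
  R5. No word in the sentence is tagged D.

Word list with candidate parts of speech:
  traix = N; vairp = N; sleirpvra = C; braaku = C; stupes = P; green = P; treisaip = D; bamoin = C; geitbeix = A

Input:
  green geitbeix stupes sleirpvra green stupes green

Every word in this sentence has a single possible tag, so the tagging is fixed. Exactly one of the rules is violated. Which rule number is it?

1

Fixed tagging: P A P C P P P.
Rule check: R1 ✗, R2 ✓, R3 ✓, R4 ✓, R5 ✓.
Only rule 1 fails.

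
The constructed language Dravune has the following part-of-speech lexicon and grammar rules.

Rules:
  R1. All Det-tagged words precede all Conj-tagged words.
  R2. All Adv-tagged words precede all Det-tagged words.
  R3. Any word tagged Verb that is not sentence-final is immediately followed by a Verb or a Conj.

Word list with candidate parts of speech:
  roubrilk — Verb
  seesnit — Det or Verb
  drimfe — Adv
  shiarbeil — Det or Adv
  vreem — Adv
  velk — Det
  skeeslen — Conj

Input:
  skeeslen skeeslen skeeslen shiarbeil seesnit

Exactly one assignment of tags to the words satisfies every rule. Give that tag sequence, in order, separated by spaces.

Candidates per position — 1:skeeslen {Conj}; 2:skeeslen {Conj}; 3:skeeslen {Conj}; 4:shiarbeil {Det,Adv}; 5:seesnit {Det,Verb}.
Position 4: Det is ruled out by rule 1; that leaves Adv.
Position 5: Det is ruled out by rule 1; that leaves Verb.
The only consistent sequence is: Conj Conj Conj Adv Verb.
Rule-by-rule: rule 1 ✓; rule 2 ✓; rule 3 ✓.

Conj Conj Conj Adv Verb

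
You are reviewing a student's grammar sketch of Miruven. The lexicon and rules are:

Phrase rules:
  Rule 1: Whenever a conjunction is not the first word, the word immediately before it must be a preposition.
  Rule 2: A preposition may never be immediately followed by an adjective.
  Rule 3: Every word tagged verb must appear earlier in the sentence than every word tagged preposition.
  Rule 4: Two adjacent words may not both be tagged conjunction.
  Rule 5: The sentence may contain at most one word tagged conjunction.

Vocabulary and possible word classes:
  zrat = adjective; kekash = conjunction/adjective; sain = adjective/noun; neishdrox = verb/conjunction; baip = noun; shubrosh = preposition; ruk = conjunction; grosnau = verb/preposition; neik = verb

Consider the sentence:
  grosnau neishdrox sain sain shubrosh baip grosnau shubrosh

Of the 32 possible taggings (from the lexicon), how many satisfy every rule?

Candidates per position — 1:grosnau {verb,preposition}; 2:neishdrox {verb,conjunction}; 3:sain {adjective,noun}; 4:sain {adjective,noun}; 5:shubrosh {preposition}; 6:baip {noun}; 7:grosnau {verb,preposition}; 8:shubrosh {preposition}.
There are 32 candidate sequences in total.
Checking each against the rules leaves 8 sequences.
Count = 8.

8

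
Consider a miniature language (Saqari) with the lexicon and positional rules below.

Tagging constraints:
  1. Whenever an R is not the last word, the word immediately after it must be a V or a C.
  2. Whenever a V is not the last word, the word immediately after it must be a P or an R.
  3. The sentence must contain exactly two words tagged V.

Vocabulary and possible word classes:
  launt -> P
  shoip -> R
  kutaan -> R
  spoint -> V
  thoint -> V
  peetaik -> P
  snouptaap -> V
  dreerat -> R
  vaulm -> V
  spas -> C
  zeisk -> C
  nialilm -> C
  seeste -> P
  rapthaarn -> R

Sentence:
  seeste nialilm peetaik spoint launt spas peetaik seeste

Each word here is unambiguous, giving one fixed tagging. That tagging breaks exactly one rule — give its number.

Fixed tagging: P C P V P C P P.
Checking each rule: R1 pass, R2 pass, R3 fail.
Only rule 3 fails.

3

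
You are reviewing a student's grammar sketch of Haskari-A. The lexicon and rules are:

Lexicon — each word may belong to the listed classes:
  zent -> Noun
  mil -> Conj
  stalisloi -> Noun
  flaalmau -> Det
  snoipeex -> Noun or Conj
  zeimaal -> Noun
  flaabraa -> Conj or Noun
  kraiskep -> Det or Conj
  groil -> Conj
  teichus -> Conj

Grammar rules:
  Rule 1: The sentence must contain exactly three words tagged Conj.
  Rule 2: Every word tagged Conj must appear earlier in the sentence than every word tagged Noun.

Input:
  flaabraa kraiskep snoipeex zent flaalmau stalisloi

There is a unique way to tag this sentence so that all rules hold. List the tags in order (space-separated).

Candidates per position — 1:flaabraa {Conj,Noun}; 2:kraiskep {Det,Conj}; 3:snoipeex {Noun,Conj}; 4:zent {Noun}; 5:flaalmau {Det}; 6:stalisloi {Noun}.
Position 1: Noun is ruled out by rule 1; that leaves Conj.
Position 2: Det is ruled out by rule 1; that leaves Conj.
Position 3: Noun is ruled out by rule 1; that leaves Conj.
The only consistent sequence is: Conj Conj Conj Noun Det Noun.
Check: rule 1 ok; rule 2 ok.

Conj Conj Conj Noun Det Noun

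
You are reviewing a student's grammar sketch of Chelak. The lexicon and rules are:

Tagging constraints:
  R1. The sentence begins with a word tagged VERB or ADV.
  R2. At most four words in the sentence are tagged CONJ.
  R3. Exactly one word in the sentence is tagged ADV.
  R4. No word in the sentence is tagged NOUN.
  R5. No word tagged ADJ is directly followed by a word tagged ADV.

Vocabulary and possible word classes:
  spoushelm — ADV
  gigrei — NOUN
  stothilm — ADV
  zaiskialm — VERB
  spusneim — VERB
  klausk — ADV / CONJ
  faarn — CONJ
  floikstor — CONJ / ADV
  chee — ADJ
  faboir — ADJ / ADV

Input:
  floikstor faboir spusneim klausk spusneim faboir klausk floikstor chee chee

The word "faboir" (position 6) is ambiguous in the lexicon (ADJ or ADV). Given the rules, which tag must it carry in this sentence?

Candidates per position — 1:floikstor {CONJ,ADV}; 2:faboir {ADJ,ADV}; 3:spusneim {VERB}; 4:klausk {ADV,CONJ}; 5:spusneim {VERB}; 6:faboir {ADJ,ADV}; 7:klausk {ADV,CONJ}; 8:floikstor {CONJ,ADV}; 9:chee {ADJ}; 10:chee {ADJ}.
At position 1, choosing CONJ makes rule 1 impossible to satisfy; hence ADV.
At position 2, choosing ADV makes rule 3 impossible to satisfy; hence ADJ.
At position 4, choosing ADV makes rule 3 impossible to satisfy; hence CONJ.
At position 6, choosing ADV makes rule 3 impossible to satisfy; hence ADJ.
At position 7, choosing ADV makes rule 3 impossible to satisfy; hence CONJ.
At position 8, choosing ADV makes rule 3 impossible to satisfy; hence CONJ.
The unique satisfying tagging is: ADV ADJ VERB CONJ VERB ADJ CONJ CONJ ADJ ADJ.
Verifying each rule — rule 1 ok; rule 2 ok; rule 3 ok; rule 4 ok; rule 5 ok.

ADJ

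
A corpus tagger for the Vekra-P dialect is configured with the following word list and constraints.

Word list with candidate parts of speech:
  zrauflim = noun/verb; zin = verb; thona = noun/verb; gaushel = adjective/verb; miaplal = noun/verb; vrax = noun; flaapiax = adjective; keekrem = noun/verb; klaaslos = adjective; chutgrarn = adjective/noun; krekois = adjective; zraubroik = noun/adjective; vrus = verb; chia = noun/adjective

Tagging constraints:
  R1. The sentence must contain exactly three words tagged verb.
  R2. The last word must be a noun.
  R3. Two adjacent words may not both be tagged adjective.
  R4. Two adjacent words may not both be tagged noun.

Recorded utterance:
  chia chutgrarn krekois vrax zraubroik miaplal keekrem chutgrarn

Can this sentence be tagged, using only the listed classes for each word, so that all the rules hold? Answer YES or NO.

NO

Candidates per position — 1:chia {noun,adjective}; 2:chutgrarn {adjective,noun}; 3:krekois {adjective}; 4:vrax {noun}; 5:zraubroik {noun,adjective}; 6:miaplal {noun,verb}; 7:keekrem {noun,verb}; 8:chutgrarn {adjective,noun}.
Rule 1 cannot be satisfied by any choice of tags from the lexicon.
So there is no consistent tagging.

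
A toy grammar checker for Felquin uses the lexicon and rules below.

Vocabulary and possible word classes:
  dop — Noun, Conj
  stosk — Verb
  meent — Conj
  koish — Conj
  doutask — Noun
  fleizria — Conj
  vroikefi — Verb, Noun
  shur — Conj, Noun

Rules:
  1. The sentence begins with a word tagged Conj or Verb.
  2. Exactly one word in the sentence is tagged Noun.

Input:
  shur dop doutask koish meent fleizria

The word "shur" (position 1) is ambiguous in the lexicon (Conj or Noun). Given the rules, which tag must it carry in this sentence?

Conj

Candidates per position — 1:shur {Conj,Noun}; 2:dop {Noun,Conj}; 3:doutask {Noun}; 4:koish {Conj}; 5:meent {Conj}; 6:fleizria {Conj}.
Word 1 cannot be Noun — rule 1 would then fail for every completion. It is Conj.
Word 2 cannot be Noun — rule 2 would then fail for every completion. It is Conj.
The only consistent sequence is: Conj Conj Noun Conj Conj Conj.
Check: rule 1 ok; rule 2 ok.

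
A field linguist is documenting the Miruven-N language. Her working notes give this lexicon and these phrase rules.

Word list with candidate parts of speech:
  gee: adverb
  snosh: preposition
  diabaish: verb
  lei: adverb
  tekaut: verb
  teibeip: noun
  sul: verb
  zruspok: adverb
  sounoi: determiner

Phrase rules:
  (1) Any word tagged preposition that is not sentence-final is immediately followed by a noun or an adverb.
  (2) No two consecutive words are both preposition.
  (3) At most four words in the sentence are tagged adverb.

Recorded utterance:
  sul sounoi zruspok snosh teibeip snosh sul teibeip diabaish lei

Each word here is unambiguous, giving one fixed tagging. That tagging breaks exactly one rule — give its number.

Fixed tagging: verb determiner adverb preposition noun preposition verb noun verb adverb.
Rule check: R1 fail, R2 pass, R3 pass.
Only rule 1 fails.

1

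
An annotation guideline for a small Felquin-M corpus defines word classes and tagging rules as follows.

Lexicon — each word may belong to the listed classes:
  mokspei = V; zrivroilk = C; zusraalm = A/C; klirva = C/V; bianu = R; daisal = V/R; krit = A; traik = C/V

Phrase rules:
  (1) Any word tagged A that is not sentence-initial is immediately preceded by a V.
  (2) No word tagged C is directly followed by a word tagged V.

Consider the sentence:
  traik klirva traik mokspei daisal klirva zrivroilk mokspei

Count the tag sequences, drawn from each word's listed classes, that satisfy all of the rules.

Candidates per position — 1:traik {C,V}; 2:klirva {C,V}; 3:traik {C,V}; 4:mokspei {V}; 5:daisal {V,R}; 6:klirva {C,V}; 7:zrivroilk {C}; 8:mokspei {V}.
There are 32 candidate sequences in total.
Rule 2 cannot be satisfied by any choice of tags from the lexicon.
So there is no consistent tagging.
Count = 0.

0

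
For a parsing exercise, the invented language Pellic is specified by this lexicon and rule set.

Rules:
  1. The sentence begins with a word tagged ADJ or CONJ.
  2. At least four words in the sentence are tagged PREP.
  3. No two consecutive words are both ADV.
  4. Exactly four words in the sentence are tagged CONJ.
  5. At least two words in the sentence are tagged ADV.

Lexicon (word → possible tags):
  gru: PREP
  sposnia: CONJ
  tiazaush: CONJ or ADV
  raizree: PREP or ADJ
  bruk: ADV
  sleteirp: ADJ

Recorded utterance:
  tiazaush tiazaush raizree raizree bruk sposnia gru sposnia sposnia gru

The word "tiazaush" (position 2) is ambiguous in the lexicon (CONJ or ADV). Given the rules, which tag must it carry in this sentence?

ADV

Candidates per position — 1:tiazaush {CONJ,ADV}; 2:tiazaush {CONJ,ADV}; 3:raizree {PREP,ADJ}; 4:raizree {PREP,ADJ}; 5:bruk {ADV}; 6:sposnia {CONJ}; 7:gru {PREP}; 8:sposnia {CONJ}; 9:sposnia {CONJ}; 10:gru {PREP}.
Word 1 cannot be ADV — rule 1 would then fail for every completion. It is CONJ.
Word 2 cannot be CONJ — rule 4 would then fail for every completion. It is ADV.
Word 3 cannot be ADJ — rule 2 would then fail for every completion. It is PREP.
Word 4 cannot be ADJ — rule 2 would then fail for every completion. It is PREP.
So the tagging must be: CONJ ADV PREP PREP ADV CONJ PREP CONJ CONJ PREP.
Check: rule 1 satisfied; rule 2 satisfied; rule 3 satisfied; rule 4 satisfied; rule 5 satisfied.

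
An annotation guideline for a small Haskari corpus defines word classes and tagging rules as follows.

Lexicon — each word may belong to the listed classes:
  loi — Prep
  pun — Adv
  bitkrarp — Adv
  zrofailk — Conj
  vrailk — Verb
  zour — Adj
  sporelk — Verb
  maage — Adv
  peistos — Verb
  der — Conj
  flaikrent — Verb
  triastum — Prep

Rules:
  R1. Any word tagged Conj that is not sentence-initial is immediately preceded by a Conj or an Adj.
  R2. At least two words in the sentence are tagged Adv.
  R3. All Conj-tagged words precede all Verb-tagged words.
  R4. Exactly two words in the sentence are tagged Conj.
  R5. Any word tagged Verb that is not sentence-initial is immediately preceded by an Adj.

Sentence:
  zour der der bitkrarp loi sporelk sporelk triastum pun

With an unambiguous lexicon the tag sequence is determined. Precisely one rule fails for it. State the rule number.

Fixed tagging: Adj Conj Conj Adv Prep Verb Verb Prep Adv.
Applying the rules: R1 ok, R2 ok, R3 ok, R4 ok, R5 fails.
Only rule 5 fails.

5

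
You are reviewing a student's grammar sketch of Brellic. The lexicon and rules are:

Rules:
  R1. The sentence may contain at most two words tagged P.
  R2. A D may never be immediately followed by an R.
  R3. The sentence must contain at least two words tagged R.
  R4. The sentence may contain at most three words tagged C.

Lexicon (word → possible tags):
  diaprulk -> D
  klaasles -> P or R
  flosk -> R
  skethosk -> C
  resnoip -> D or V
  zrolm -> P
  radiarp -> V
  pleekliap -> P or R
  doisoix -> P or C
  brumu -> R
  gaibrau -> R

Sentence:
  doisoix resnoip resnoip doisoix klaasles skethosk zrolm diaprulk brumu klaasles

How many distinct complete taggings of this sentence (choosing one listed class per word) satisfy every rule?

0

Candidates per position — 1:doisoix {P,C}; 2:resnoip {D,V}; 3:resnoip {D,V}; 4:doisoix {P,C}; 5:klaasles {P,R}; 6:skethosk {C}; 7:zrolm {P}; 8:diaprulk {D}; 9:brumu {R}; 10:klaasles {P,R}.
There are 64 candidate sequences in total.
Rule 2 cannot be satisfied by any choice of tags from the lexicon.
So there is no consistent tagging.
Count = 0.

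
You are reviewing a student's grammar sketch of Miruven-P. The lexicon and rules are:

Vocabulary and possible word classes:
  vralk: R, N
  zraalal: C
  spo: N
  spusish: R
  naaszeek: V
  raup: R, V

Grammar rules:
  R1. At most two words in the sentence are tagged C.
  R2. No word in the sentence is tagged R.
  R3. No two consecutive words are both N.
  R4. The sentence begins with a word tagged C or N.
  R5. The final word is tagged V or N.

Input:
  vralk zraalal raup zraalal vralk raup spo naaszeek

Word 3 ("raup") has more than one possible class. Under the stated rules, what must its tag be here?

Candidates per position — 1:vralk {R,N}; 2:zraalal {C}; 3:raup {R,V}; 4:zraalal {C}; 5:vralk {R,N}; 6:raup {R,V}; 7:spo {N}; 8:naaszeek {V}.
Position 1: R is ruled out by rule 2; that leaves N.
Position 3: R is ruled out by rule 2; that leaves V.
Position 5: R is ruled out by rule 2; that leaves N.
Position 6: R is ruled out by rule 2; that leaves V.
So the tagging must be: N C V C N V N V.
Checking: rule 1 holds; rule 2 holds; rule 3 holds; rule 4 holds; rule 5 holds.

V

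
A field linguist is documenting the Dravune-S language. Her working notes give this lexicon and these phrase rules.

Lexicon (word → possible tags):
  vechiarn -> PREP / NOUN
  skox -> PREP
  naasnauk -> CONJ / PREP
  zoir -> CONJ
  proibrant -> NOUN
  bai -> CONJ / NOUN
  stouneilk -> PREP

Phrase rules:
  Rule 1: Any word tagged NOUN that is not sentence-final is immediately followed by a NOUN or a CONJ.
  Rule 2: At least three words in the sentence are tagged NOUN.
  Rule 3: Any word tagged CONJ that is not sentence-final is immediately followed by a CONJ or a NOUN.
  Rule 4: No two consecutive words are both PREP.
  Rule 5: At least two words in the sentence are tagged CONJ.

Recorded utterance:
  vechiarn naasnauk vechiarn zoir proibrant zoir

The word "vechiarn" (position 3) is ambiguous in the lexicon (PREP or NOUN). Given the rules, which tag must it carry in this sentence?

Candidates per position — 1:vechiarn {PREP,NOUN}; 2:naasnauk {CONJ,PREP}; 3:vechiarn {PREP,NOUN}; 4:zoir {CONJ}; 5:proibrant {NOUN}; 6:zoir {CONJ}.
If word 1 were PREP, no tagging could satisfy rule 2; so word 1 is NOUN.
If word 2 were PREP, no tagging could satisfy rule 1; so word 2 is CONJ.
If word 3 were PREP, no tagging could satisfy rule 2; so word 3 is NOUN.
That leaves exactly one tagging: NOUN CONJ NOUN CONJ NOUN CONJ.
Check: rule 1 ok; rule 2 ok; rule 3 ok; rule 4 ok; rule 5 ok.

NOUN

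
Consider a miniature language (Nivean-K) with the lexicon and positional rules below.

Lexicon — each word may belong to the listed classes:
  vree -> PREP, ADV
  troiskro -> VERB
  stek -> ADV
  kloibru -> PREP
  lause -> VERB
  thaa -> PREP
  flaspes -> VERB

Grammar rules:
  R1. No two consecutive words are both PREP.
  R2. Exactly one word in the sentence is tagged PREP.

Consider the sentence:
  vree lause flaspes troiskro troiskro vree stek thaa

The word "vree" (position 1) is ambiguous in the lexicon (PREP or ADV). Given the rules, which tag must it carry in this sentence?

Candidates per position — 1:vree {PREP,ADV}; 2:lause {VERB}; 3:flaspes {VERB}; 4:troiskro {VERB}; 5:troiskro {VERB}; 6:vree {PREP,ADV}; 7:stek {ADV}; 8:thaa {PREP}.
At position 1, choosing PREP makes rule 2 impossible to satisfy; hence ADV.
At position 6, choosing PREP makes rule 2 impossible to satisfy; hence ADV.
So the tagging must be: ADV VERB VERB VERB VERB ADV ADV PREP.
Check: rule 1 ✓; rule 2 ✓.

ADV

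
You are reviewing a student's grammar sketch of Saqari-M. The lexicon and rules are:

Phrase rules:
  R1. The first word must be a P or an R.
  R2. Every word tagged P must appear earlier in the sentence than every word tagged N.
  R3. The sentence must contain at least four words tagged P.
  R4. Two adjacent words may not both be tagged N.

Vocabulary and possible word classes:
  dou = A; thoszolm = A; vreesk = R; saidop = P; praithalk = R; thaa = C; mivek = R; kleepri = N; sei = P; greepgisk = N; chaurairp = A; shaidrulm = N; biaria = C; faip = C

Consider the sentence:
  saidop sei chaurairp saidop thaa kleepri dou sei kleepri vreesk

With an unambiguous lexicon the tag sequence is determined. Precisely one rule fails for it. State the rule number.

2

Fixed tagging: P P A P C N A P N R.
Applying the rules: R1 holds, R2 violated, R3 holds, R4 holds.
Only rule 2 fails.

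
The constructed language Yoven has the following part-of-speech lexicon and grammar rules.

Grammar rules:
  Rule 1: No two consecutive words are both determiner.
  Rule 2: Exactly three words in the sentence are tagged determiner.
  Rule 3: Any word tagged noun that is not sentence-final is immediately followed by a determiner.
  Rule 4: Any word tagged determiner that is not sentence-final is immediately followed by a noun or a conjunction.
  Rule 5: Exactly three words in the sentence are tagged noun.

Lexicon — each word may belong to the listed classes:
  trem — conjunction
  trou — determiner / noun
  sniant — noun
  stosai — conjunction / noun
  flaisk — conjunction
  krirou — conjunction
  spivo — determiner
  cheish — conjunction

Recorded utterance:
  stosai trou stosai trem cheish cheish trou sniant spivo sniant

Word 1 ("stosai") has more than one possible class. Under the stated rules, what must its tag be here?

Candidates per position — 1:stosai {conjunction,noun}; 2:trou {determiner,noun}; 3:stosai {conjunction,noun}; 4:trem {conjunction}; 5:cheish {conjunction}; 6:cheish {conjunction}; 7:trou {determiner,noun}; 8:sniant {noun}; 9:spivo {determiner}; 10:sniant {noun}.
Position 2: noun is ruled out by rule 2; that leaves determiner.
Position 3: noun is ruled out by rule 3; that leaves conjunction.
Position 7: noun is ruled out by rule 2; that leaves determiner.
Position 1: conjunction is ruled out by rule 5; that leaves noun.
So the tagging must be: noun determiner conjunction conjunction conjunction conjunction determiner noun determiner noun.
Check: rule 1 satisfied; rule 2 satisfied; rule 3 satisfied; rule 4 satisfied; rule 5 satisfied.

noun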